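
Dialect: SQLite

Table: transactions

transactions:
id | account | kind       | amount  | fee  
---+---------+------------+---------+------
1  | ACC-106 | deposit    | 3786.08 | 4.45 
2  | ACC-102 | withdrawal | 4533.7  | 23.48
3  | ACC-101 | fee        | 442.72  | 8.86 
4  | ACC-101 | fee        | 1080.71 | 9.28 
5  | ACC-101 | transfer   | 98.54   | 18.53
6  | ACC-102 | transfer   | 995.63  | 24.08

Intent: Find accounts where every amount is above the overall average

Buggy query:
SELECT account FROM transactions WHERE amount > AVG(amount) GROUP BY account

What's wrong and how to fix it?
Bug: WHERE evaluates per row before aggregation, so AVG() is unavailable

Fix: Compute the overall average in a scalar subquery and compare each group's MIN against it in HAVING

Corrected query:
SELECT account FROM transactions GROUP BY account HAVING MIN(amount) > (SELECT AVG(amount) FROM transactions)

Result:
account
-------
ACC-106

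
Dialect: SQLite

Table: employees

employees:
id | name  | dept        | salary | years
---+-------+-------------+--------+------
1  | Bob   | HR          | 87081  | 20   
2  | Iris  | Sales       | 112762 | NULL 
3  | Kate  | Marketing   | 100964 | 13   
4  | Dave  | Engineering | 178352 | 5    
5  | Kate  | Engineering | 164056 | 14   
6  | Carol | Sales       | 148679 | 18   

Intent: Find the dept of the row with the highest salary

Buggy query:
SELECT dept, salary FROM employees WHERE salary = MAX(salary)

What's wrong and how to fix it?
Bug: MAX(salary) is an aggregate and cannot be used directly in WHERE

Fix: Use a subquery: WHERE salary = (SELECT MAX(salary) FROM employees)

Corrected query:
SELECT dept, salary FROM employees WHERE salary = (SELECT MAX(salary) FROM employees)

Result:
dept        | salary
------------+-------
Engineering | 178352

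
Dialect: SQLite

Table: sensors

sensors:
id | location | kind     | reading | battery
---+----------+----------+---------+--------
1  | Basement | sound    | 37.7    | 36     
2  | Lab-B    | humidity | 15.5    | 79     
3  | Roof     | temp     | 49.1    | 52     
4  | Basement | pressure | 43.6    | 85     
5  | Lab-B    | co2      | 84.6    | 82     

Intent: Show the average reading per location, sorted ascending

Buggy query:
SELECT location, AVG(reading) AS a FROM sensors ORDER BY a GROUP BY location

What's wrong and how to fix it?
Bug: ORDER BY appears before GROUP BY; SQL clause order requires GROUP BY first

Fix: Move ORDER BY to the end, after GROUP BY

Corrected query:
SELECT location, AVG(reading) AS a FROM sensors GROUP BY location ORDER BY a

Result:
location | a    
---------+------
Basement | 40.65
Roof     | 49.1 
Lab-B    | 50.05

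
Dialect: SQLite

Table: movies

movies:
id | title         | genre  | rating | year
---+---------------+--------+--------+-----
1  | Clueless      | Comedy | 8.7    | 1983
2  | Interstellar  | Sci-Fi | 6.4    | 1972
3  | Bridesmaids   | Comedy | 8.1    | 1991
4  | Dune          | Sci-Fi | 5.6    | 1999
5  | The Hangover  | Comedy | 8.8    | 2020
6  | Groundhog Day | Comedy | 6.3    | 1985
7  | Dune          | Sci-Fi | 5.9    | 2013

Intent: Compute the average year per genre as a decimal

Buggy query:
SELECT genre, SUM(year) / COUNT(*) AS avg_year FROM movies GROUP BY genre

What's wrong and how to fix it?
Bug: Both operands are integers, so '/' performs integer division and truncates

Fix: Cast one side to REAL so the division keeps the fractional part

Corrected query:
SELECT genre, SUM(year) * 1.0 / COUNT(*) AS avg_year FROM movies GROUP BY genre

Result:
genre  | avg_year   
-------+------------
Comedy | 1994.75    
Sci-Fi | 1994.666667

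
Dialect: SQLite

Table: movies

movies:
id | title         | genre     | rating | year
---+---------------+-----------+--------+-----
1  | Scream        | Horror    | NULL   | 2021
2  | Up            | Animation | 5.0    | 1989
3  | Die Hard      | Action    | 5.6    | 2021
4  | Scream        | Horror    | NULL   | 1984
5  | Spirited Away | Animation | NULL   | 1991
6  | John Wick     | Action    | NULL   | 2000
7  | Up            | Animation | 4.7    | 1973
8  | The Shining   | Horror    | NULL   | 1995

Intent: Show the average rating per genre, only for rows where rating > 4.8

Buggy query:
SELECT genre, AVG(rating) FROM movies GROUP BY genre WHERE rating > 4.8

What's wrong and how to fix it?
Bug: WHERE cannot follow GROUP BY

Fix: Place WHERE between FROM and GROUP BY

Corrected query:
SELECT genre, AVG(rating) FROM movies WHERE rating > 4.8 GROUP BY genre

Result:
genre     | AVG(rating)
----------+------------
Action    | 5.6        
Animation | 5          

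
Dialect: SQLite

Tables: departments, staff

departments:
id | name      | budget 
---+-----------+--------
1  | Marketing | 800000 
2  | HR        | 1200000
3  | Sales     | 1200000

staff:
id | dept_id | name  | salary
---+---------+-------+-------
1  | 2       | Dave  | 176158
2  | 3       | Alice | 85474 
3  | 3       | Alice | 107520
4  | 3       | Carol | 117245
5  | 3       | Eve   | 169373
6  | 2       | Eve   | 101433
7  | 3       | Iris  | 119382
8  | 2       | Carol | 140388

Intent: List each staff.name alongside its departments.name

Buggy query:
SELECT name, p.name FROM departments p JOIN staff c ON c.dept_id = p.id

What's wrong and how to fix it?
Bug: 'name' exists in both joined tables, so the database can't tell which one is meant

Fix: Prefix ambiguous columns with the table alias

Corrected query:
SELECT c.name, p.name FROM departments p JOIN staff c ON c.dept_id = p.id

Result:
name  | name 
------+------
Dave  | HR   
Alice | Sales
Alice | Sales
Carol | Sales
Eve   | Sales
Eve   | HR   
Iris  | Sales
Carol | HR   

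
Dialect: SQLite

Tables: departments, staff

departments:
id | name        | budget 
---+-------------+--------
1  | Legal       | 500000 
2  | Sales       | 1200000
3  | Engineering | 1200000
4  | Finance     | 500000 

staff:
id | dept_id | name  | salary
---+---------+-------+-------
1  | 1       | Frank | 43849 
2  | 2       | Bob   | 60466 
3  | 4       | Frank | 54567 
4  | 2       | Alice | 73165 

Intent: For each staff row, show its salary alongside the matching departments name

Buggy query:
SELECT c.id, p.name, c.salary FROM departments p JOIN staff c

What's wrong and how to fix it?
Bug: Missing join condition: each staff row is matched to all departments rows instead of just its own

Fix: Specify the join condition linking the foreign key to the parent id

Corrected query:
SELECT c.id, p.name, c.salary FROM departments p JOIN staff c ON c.dept_id = p.id

Result:
id | name    | salary
---+---------+-------
1  | Legal   | 43849 
2  | Sales   | 60466 
3  | Finance | 54567 
4  | Sales   | 73165 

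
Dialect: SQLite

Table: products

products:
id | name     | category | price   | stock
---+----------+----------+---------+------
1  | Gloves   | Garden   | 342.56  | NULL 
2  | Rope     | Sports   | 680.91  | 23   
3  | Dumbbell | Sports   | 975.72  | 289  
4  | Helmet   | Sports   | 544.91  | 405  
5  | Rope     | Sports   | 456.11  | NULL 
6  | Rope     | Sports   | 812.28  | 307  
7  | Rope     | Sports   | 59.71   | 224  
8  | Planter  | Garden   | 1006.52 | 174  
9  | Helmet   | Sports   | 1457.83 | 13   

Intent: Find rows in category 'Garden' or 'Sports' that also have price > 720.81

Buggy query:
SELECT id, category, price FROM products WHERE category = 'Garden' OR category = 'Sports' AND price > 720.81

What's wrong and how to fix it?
Bug: AND binds tighter than OR, so this parses as category = 'Garden' OR (category = 'Sports' AND price > 720.81)

Fix: Group the OR with parentheses (or use IN), then AND the threshold

Corrected query:
SELECT id, category, price FROM products WHERE (category = 'Garden' OR category = 'Sports') AND price > 720.81

Result:
id | category | price  
---+----------+--------
3  | Sports   | 975.72 
6  | Sports   | 812.28 
8  | Garden   | 1006.52
9  | Sports   | 1457.83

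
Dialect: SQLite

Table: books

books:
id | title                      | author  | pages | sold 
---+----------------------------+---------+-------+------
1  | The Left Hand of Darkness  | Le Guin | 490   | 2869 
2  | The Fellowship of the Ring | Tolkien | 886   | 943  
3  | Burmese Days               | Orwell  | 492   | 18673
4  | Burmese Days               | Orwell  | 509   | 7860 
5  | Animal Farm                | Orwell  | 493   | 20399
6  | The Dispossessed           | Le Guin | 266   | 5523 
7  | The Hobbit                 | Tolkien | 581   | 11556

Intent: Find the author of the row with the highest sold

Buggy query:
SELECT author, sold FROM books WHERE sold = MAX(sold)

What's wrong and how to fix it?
Bug: WHERE is evaluated per row; an aggregate over the whole table isn't defined there

Fix: Use a subquery: WHERE sold = (SELECT MAX(sold) FROM books)

Corrected query:
SELECT author, sold FROM books WHERE sold = (SELECT MAX(sold) FROM books)

Result:
author | sold 
-------+------
Orwell | 20399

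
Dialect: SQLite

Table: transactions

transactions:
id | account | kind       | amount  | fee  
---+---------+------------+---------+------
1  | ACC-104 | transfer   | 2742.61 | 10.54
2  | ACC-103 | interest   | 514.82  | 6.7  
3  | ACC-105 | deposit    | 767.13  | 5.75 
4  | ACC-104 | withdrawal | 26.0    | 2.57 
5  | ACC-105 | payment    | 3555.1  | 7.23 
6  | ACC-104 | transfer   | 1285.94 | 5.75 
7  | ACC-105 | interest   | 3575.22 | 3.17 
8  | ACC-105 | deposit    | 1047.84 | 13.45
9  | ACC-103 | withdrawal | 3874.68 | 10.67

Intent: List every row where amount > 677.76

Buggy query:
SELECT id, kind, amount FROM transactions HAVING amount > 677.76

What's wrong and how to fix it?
Bug: HAVING filters the output of aggregation, but this query has no GROUP BY and no aggregate functions, so SQLite rejects it (HAVING clause on a non-aggregate query); the condition here is per row

Fix: Replace HAVING with WHERE since the condition applies to individual rows

Corrected query:
SELECT id, kind, amount FROM transactions WHERE amount > 677.76

Result:
id | kind       | amount 
---+------------+--------
1  | transfer   | 2742.61
3  | deposit    | 767.13 
5  | payment    | 3555.1 
6  | transfer   | 1285.94
7  | interest   | 3575.22
8  | deposit    | 1047.84
9  | withdrawal | 3874.68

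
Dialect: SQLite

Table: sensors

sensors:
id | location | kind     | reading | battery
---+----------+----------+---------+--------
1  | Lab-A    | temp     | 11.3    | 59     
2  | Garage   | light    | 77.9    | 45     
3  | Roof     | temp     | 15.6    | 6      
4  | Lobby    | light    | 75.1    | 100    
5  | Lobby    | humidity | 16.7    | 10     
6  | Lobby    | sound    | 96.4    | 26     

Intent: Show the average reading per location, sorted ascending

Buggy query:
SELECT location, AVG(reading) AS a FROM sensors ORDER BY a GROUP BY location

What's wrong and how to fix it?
Bug: GROUP BY must precede ORDER BY

Fix: Move ORDER BY to the end, after GROUP BY

Corrected query:
SELECT location, AVG(reading) AS a FROM sensors GROUP BY location ORDER BY a

Result:
location | a        
---------+----------
Lab-A    | 11.3     
Roof     | 15.6     
Lobby    | 62.733333
Garage   | 77.9     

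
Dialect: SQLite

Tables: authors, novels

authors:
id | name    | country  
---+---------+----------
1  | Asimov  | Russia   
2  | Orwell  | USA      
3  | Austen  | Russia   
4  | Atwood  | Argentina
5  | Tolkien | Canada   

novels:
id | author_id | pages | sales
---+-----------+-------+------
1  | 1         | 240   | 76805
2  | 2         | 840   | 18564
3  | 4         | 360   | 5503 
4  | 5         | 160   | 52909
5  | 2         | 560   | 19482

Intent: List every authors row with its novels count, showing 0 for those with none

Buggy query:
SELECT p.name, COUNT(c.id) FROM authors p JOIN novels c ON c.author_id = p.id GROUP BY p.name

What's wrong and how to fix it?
Bug: An inner join excludes parents with zero children

Fix: Switch to LEFT JOIN to retain unmatched parent rows

Corrected query:
SELECT p.name, COUNT(c.id) FROM authors p LEFT JOIN novels c ON c.author_id = p.id GROUP BY p.name

Result:
name    | COUNT(c.id)
--------+------------
Asimov  | 1          
Atwood  | 1          
Austen  | 0          
Orwell  | 2          
Tolkien | 1          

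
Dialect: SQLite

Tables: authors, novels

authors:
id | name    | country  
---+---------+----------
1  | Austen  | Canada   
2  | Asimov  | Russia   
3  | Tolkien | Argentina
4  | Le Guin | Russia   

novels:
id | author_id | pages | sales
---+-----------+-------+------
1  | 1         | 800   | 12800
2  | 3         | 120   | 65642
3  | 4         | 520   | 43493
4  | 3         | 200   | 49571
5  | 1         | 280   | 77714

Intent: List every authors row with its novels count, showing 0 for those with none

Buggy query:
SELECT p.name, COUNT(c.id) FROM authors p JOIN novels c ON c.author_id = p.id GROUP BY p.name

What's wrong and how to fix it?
Bug: INNER JOIN drops authors rows that have no matching novels rows

Fix: Use LEFT JOIN so parents without children still appear (COUNT(c.id) gives 0)

Corrected query:
SELECT p.name, COUNT(c.id) FROM authors p LEFT JOIN novels c ON c.author_id = p.id GROUP BY p.name

Result:
name    | COUNT(c.id)
--------+------------
Asimov  | 0          
Austen  | 2          
Le Guin | 1          
Tolkien | 2          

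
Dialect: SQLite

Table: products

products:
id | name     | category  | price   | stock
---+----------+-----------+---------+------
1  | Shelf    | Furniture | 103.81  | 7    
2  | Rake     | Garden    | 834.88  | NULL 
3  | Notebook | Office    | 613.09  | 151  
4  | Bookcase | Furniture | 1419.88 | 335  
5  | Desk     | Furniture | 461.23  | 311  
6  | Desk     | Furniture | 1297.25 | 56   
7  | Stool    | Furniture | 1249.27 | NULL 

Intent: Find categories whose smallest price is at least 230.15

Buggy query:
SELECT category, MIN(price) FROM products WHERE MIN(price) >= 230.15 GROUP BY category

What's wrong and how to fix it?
Bug: MIN() in WHERE is a misuse of aggregate

Fix: Replace WHERE with HAVING after the GROUP BY

Corrected query:
SELECT category, MIN(price) FROM products GROUP BY category HAVING MIN(price) >= 230.15

Result:
category | MIN(price)
---------+-----------
Garden   | 834.88    
Office   | 613.09    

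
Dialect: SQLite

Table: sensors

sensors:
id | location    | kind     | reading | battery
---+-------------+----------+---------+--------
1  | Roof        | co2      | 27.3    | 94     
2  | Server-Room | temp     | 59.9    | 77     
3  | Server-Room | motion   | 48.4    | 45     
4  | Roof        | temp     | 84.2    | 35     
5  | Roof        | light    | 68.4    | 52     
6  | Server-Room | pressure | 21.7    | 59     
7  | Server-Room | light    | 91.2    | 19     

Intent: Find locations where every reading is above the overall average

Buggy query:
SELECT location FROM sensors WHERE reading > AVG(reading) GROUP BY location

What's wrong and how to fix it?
Bug: WHERE evaluates per row before aggregation, so AVG() is unavailable

Fix: Use a subquery for AVG and a HAVING MIN(...) filter so the condition holds for every row in the group

Corrected query:
SELECT location FROM sensors GROUP BY location HAVING MIN(reading) > (SELECT AVG(reading) FROM sensors)

Result:
(no rows)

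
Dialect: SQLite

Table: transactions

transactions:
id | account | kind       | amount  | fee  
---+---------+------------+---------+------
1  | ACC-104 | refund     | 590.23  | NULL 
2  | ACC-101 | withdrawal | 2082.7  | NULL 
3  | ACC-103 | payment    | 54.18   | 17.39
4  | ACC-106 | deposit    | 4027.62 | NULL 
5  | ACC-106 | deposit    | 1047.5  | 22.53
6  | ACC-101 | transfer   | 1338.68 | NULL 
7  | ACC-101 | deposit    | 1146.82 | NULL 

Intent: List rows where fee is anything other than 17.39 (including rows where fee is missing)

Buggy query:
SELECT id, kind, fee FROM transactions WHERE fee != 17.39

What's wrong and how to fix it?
Bug: 'fee != 17.39' is unknown when fee is NULL, so NULL rows are silently excluded

Fix: Handle NULL separately with IS NULL alongside the inequality

Corrected query:
SELECT id, kind, fee FROM transactions WHERE fee != 17.39 OR fee IS NULL

Result:
id | kind       | fee  
---+------------+------
1  | refund     | NULL 
2  | withdrawal | NULL 
4  | deposit    | NULL 
5  | deposit    | 22.53
6  | transfer   | NULL 
7  | deposit    | NULL 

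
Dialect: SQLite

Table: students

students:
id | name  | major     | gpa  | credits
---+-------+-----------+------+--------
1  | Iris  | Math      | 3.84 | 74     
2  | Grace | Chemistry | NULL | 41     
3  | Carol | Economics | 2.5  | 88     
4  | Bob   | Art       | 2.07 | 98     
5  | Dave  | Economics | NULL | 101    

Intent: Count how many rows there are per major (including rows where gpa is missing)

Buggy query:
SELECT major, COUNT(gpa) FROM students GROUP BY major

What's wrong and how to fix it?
Bug: COUNT(gpa) skips NULLs, so groups with missing gpa are undercounted

Fix: Use COUNT(*) to count all rows regardless of NULL

Corrected query:
SELECT major, COUNT(*) FROM students GROUP BY major

Result:
major     | COUNT(*)
----------+---------
Art       | 1       
Chemistry | 1       
Economics | 2       
Math      | 1       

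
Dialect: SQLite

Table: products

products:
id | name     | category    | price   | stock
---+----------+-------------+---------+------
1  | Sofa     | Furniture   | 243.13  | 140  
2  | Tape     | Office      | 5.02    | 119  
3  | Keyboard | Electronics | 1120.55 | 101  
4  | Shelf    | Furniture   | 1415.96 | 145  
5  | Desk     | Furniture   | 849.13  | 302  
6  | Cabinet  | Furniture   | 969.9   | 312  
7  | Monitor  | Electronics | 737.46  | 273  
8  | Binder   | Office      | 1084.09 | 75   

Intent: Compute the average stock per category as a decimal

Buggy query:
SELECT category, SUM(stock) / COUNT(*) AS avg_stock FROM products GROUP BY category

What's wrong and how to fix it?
Bug: Both operands are integers, so '/' performs integer division and truncates

Fix: Cast one side to REAL so the division keeps the fractional part

Corrected query:
SELECT category, SUM(stock) * 1.0 / COUNT(*) AS avg_stock FROM products GROUP BY category

Result:
category    | avg_stock
------------+----------
Electronics | 187      
Furniture   | 224.75   
Office      | 97       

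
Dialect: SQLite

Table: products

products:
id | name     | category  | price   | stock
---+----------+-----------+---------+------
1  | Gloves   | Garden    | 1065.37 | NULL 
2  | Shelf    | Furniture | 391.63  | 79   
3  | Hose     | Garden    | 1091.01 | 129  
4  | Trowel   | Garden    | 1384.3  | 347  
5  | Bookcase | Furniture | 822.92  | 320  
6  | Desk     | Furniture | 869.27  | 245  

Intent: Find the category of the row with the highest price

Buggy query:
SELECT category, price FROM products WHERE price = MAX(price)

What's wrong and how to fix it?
Bug: WHERE is evaluated per row; an aggregate over the whole table isn't defined there

Fix: Use a subquery: WHERE price = (SELECT MAX(price) FROM products)

Corrected query:
SELECT category, price FROM products WHERE price = (SELECT MAX(price) FROM products)

Result:
category | price 
---------+-------
Garden   | 1384.3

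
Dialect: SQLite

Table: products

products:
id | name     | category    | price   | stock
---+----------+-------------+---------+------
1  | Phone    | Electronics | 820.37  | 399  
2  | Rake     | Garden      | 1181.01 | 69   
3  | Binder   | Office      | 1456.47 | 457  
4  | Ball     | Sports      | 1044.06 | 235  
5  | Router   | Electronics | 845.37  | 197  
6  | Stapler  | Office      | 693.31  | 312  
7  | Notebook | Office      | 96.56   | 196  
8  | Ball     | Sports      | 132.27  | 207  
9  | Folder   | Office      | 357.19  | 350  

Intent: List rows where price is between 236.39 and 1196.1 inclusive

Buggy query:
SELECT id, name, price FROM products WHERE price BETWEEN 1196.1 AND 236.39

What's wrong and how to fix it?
Bug: BETWEEN expects the lower bound first; with 1196.1 AND 236.39 the range is empty

Fix: Write BETWEEN 236.39 AND 1196.1

Corrected query:
SELECT id, name, price FROM products WHERE price BETWEEN 236.39 AND 1196.1

Result:
id | name    | price  
---+---------+--------
1  | Phone   | 820.37 
2  | Rake    | 1181.01
4  | Ball    | 1044.06
5  | Router  | 845.37 
6  | Stapler | 693.31 
9  | Folder  | 357.19 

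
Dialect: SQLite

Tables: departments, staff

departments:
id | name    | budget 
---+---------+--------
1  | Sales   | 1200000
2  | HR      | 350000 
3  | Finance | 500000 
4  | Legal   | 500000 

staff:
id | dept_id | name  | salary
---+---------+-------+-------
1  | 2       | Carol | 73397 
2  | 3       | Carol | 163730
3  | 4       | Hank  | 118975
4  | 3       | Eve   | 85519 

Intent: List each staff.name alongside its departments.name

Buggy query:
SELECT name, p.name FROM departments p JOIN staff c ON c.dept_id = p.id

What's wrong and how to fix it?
Bug: Both tables have a 'name' column; the unqualified reference is ambiguous

Fix: Qualify the column with its table alias (c.name)

Corrected query:
SELECT c.name, p.name FROM departments p JOIN staff c ON c.dept_id = p.id

Result:
name  | name   
------+--------
Carol | HR     
Carol | Finance
Hank  | Legal  
Eve   | Finance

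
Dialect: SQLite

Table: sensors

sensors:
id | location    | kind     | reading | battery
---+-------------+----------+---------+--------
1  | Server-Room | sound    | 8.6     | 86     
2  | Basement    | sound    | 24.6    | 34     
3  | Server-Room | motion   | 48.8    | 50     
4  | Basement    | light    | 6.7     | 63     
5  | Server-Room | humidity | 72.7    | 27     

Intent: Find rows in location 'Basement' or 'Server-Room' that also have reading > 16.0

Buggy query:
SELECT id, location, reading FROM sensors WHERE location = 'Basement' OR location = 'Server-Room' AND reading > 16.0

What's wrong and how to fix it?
Bug: AND binds tighter than OR, so this parses as location = 'Basement' OR (location = 'Server-Room' AND reading > 16.0)

Fix: Group the OR with parentheses (or use IN), then AND the threshold

Corrected query:
SELECT id, location, reading FROM sensors WHERE (location = 'Basement' OR location = 'Server-Room') AND reading > 16.0

Result:
id | location    | reading
---+-------------+--------
2  | Basement    | 24.6   
3  | Server-Room | 48.8   
5  | Server-Room | 72.7   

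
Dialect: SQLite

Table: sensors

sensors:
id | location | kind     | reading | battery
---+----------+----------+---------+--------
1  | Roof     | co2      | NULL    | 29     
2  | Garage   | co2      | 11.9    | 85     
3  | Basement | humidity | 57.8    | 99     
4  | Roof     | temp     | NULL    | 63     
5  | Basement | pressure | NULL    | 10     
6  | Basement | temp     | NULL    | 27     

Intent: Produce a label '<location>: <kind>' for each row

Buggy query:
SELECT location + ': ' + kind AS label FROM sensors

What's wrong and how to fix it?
Bug: '+' is numeric addition; on text columns SQLite converts them to 0 instead of concatenating

Fix: Replace + with || to concatenate text

Corrected query:
SELECT location || ': ' || kind AS label FROM sensors

Result:
label             
------------------
Roof: co2         
Garage: co2       
Basement: humidity
Roof: temp        
Basement: pressure
Basement: temp    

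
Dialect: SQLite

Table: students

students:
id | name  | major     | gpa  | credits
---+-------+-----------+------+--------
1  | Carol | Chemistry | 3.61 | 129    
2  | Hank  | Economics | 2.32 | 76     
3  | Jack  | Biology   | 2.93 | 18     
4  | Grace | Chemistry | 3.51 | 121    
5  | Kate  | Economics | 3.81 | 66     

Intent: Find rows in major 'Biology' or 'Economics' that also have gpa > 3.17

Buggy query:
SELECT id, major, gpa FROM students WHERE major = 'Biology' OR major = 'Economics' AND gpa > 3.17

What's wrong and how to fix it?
Bug: Without parentheses, AND is evaluated before OR, so the gpa filter only applies to the 'Economics' branch

Fix: Add parentheses around the OR so the AND applies to both alternatives

Corrected query:
SELECT id, major, gpa FROM students WHERE (major = 'Biology' OR major = 'Economics') AND gpa > 3.17

Result:
id | major     | gpa 
---+-----------+-----
5  | Economics | 3.81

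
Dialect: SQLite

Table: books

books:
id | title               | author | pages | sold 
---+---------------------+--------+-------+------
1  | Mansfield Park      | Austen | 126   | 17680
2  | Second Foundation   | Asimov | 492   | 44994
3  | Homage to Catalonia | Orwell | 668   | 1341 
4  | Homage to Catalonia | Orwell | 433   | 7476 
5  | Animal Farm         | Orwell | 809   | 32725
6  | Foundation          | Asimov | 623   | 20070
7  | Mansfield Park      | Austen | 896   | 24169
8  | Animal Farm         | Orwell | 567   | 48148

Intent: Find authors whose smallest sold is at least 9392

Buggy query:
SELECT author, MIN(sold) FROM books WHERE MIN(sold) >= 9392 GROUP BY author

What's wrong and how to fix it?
Bug: MIN() in WHERE is a misuse of aggregate

Fix: Replace WHERE with HAVING after the GROUP BY

Corrected query:
SELECT author, MIN(sold) FROM books GROUP BY author HAVING MIN(sold) >= 9392

Result:
author | MIN(sold)
-------+----------
Asimov | 20070    
Austen | 17680    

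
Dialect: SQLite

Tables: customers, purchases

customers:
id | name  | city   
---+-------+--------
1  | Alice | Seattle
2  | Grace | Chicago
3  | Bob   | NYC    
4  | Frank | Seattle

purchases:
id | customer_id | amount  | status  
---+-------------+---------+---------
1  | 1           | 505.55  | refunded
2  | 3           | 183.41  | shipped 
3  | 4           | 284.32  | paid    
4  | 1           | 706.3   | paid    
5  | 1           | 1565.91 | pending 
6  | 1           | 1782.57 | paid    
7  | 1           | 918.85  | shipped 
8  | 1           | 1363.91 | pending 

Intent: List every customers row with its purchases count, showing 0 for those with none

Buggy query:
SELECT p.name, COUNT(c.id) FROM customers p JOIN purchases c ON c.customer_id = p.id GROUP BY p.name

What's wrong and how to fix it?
Bug: INNER JOIN drops customers rows that have no matching purchases rows

Fix: Switch to LEFT JOIN to retain unmatched parent rows

Corrected query:
SELECT p.name, COUNT(c.id) FROM customers p LEFT JOIN purchases c ON c.customer_id = p.id GROUP BY p.name

Result:
name  | COUNT(c.id)
------+------------
Alice | 6          
Bob   | 1          
Frank | 1          
Grace | 0          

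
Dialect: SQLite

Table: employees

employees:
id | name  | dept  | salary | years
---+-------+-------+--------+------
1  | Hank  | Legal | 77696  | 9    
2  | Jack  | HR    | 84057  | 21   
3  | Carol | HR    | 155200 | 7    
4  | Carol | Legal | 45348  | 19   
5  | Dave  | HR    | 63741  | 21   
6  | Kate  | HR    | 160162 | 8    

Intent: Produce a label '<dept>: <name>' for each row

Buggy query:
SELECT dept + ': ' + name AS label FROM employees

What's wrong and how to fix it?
Bug: '+' is numeric addition; on text columns SQLite converts them to 0 instead of concatenating

Fix: Replace + with || to concatenate text

Corrected query:
SELECT dept || ': ' || name AS label FROM employees

Result:
label       
------------
Legal: Hank 
HR: Jack    
HR: Carol   
Legal: Carol
HR: Dave    
HR: Kate    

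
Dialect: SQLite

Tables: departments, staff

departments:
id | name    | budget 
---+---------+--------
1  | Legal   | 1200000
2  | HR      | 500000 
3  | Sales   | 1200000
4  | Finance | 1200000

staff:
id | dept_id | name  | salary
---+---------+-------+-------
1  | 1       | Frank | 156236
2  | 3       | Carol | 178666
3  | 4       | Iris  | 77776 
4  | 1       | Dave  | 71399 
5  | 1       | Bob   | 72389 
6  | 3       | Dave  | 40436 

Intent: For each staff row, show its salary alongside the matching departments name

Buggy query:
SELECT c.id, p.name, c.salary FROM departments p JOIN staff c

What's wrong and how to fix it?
Bug: JOIN with no ON clause produces a cartesian product; every staff row pairs with every departments row

Fix: Specify the join condition linking the foreign key to the parent id

Corrected query:
SELECT c.id, p.name, c.salary FROM departments p JOIN staff c ON c.dept_id = p.id

Result:
id | name    | salary
---+---------+-------
1  | Legal   | 156236
2  | Sales   | 178666
3  | Finance | 77776 
4  | Legal   | 71399 
5  | Legal   | 72389 
6  | Sales   | 40436 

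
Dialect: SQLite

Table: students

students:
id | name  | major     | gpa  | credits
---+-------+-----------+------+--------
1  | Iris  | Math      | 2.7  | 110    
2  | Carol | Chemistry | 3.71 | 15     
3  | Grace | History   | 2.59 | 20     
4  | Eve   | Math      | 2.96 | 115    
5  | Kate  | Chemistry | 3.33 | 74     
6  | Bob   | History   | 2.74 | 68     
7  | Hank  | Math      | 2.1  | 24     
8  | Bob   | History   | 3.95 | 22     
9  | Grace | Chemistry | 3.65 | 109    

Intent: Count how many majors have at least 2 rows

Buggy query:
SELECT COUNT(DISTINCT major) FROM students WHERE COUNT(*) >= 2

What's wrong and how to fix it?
Bug: WHERE filters individual rows, not groups, so a group-level COUNT is invalid there

Fix: Use a subquery that GROUPs and filters with HAVING, then count its rows

Corrected query:
SELECT COUNT(*) FROM (SELECT major FROM students GROUP BY major HAVING COUNT(*) >= 2)

Result:
COUNT(*)
--------
3       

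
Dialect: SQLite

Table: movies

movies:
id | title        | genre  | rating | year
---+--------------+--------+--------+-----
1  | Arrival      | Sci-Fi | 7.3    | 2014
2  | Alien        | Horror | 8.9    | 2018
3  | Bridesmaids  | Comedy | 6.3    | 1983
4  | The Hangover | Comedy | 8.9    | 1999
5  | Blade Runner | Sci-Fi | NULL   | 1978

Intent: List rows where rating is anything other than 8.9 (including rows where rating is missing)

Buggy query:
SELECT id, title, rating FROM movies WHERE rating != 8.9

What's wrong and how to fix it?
Bug: 'rating != 8.9' is unknown when rating is NULL, so NULL rows are silently excluded

Fix: Handle NULL separately with IS NULL alongside the inequality

Corrected query:
SELECT id, title, rating FROM movies WHERE rating != 8.9 OR rating IS NULL

Result:
id | title        | rating
---+--------------+-------
1  | Arrival      | 7.3   
3  | Bridesmaids  | 6.3   
5  | Blade Runner | NULL  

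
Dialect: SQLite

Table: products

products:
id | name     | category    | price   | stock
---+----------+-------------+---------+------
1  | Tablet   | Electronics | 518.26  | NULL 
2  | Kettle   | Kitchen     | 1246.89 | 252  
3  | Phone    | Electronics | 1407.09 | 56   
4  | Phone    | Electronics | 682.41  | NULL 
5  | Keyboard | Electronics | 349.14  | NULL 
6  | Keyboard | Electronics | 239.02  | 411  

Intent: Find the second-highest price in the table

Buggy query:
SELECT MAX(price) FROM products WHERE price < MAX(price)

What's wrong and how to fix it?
Bug: The inner MAX is an aggregate inside WHERE, which is not allowed

Fix: Compute the overall MAX in a subquery, then take MAX of rows below it

Corrected query:
SELECT MAX(price) FROM products WHERE price < (SELECT MAX(price) FROM products)

Result:
MAX(price)
----------
1246.89   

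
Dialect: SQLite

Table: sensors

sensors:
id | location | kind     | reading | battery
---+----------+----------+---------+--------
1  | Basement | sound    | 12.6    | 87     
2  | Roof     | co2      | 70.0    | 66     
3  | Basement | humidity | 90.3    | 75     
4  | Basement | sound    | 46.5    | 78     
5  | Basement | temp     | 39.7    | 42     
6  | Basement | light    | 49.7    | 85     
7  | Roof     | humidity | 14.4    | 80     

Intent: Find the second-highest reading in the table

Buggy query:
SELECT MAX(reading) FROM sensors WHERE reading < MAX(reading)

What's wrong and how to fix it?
Bug: MAX(reading) on the right of the comparison is an aggregate-in-WHERE error

Fix: Compute the overall MAX in a subquery, then take MAX of rows below it

Corrected query:
SELECT MAX(reading) FROM sensors WHERE reading < (SELECT MAX(reading) FROM sensors)

Result:
MAX(reading)
------------
70          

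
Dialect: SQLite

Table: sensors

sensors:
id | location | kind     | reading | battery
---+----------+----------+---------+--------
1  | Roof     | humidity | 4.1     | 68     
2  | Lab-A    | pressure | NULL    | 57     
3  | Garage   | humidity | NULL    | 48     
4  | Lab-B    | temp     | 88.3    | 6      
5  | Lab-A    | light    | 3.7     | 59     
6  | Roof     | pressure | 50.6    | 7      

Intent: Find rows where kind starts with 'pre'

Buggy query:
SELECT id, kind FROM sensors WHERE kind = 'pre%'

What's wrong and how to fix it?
Bug: Wildcards only work with LIKE; '=' treats '%' as a literal character

Fix: Replace '=' with LIKE so 'pre%' is treated as a pattern

Corrected query:
SELECT id, kind FROM sensors WHERE kind LIKE 'pre%'

Result:
id | kind    
---+---------
2  | pressure
6  | pressure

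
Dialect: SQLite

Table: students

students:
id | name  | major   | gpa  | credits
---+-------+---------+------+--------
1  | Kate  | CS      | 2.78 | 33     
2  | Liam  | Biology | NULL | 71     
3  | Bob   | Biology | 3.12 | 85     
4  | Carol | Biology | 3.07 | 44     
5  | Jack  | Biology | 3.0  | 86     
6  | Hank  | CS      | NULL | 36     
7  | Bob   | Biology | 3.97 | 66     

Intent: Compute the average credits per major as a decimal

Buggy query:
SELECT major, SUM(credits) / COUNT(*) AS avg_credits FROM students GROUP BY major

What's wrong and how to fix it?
Bug: SUM(credits) and COUNT(*) are both integers; the division truncates the fractional part

Fix: Multiply by 1.0 (or CAST to REAL) to force floating-point division

Corrected query:
SELECT major, SUM(credits) * 1.0 / COUNT(*) AS avg_credits FROM students GROUP BY major

Result:
major   | avg_credits
--------+------------
Biology | 70.4       
CS      | 34.5       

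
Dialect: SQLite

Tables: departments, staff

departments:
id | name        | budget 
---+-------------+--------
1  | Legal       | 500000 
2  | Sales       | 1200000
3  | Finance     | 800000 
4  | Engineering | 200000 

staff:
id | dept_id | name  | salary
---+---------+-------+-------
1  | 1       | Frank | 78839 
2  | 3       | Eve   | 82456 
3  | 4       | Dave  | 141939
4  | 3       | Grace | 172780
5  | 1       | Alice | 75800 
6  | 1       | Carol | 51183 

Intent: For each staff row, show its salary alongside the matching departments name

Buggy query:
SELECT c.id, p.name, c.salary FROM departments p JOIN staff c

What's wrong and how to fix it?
Bug: Missing join condition: each staff row is matched to all departments rows instead of just its own

Fix: Add ON c.dept_id = p.id to the JOIN

Corrected query:
SELECT c.id, p.name, c.salary FROM departments p JOIN staff c ON c.dept_id = p.id

Result:
id | name        | salary
---+-------------+-------
1  | Legal       | 78839 
2  | Finance     | 82456 
3  | Engineering | 141939
4  | Finance     | 172780
5  | Legal       | 75800 
6  | Legal       | 51183 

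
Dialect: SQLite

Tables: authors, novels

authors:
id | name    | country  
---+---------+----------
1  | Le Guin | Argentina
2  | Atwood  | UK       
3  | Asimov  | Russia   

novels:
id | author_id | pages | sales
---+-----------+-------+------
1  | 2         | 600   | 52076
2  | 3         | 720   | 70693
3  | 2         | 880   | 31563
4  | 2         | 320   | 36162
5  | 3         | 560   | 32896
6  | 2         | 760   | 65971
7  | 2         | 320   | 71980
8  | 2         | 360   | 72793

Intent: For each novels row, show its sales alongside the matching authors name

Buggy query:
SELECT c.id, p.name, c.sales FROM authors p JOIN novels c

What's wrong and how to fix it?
Bug: Missing join condition: each novels row is matched to all authors rows instead of just its own

Fix: Add ON c.author_id = p.id to the JOIN

Corrected query:
SELECT c.id, p.name, c.sales FROM authors p JOIN novels c ON c.author_id = p.id

Result:
id | name   | sales
---+--------+------
1  | Atwood | 52076
2  | Asimov | 70693
3  | Atwood | 31563
4  | Atwood | 36162
5  | Asimov | 32896
6  | Atwood | 65971
7  | Atwood | 71980
8  | Atwood | 72793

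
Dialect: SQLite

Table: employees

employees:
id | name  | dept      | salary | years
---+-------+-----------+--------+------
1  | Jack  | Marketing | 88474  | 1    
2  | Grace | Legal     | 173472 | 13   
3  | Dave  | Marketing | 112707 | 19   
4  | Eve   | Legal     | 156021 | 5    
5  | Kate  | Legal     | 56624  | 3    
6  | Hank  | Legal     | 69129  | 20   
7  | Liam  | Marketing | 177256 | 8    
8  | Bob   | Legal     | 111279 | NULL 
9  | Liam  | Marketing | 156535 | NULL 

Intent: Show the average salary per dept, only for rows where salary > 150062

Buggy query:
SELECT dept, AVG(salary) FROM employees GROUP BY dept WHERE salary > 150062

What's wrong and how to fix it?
Bug: WHERE cannot follow GROUP BY

Fix: Place WHERE between FROM and GROUP BY

Corrected query:
SELECT dept, AVG(salary) FROM employees WHERE salary > 150062 GROUP BY dept

Result:
dept      | AVG(salary)
----------+------------
Legal     | 164746.5   
Marketing | 166895.5   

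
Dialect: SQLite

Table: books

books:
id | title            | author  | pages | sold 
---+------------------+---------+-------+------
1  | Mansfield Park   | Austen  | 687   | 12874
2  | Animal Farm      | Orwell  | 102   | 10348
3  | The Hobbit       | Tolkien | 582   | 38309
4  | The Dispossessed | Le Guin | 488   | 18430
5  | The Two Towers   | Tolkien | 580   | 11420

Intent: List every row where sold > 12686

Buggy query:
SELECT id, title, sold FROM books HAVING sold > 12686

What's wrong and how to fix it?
Bug: HAVING filters the output of aggregation, but this query has no GROUP BY and no aggregate functions, so SQLite rejects it (HAVING clause on a non-aggregate query); the condition here is per row

Fix: Use WHERE for row-level filtering

Corrected query:
SELECT id, title, sold FROM books WHERE sold > 12686

Result:
id | title            | sold 
---+------------------+------
1  | Mansfield Park   | 12874
3  | The Hobbit       | 38309
4  | The Dispossessed | 18430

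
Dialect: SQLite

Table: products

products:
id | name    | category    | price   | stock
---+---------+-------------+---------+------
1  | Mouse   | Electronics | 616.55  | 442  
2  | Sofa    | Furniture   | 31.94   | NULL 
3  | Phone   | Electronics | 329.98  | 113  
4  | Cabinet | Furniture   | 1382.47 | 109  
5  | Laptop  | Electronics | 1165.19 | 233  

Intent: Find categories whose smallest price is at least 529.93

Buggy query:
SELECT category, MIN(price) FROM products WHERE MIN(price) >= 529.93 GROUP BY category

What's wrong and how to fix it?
Bug: MIN() in WHERE is a misuse of aggregate

Fix: Use HAVING for the per-group MIN condition

Corrected query:
SELECT category, MIN(price) FROM products GROUP BY category HAVING MIN(price) >= 529.93

Result:
(no rows)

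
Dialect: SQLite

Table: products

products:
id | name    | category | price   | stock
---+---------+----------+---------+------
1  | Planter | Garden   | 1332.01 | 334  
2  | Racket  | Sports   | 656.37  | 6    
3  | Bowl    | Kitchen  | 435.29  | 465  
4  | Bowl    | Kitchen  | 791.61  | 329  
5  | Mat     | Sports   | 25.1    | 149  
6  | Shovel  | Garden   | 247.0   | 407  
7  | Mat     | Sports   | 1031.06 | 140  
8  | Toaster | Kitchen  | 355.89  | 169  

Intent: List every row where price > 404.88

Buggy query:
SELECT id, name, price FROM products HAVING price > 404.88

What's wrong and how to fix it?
Bug: This is a non-aggregate query (no GROUP BY, no aggregates), so in SQLite the HAVING clause is invalid here; a row-level condition belongs in WHERE

Fix: Replace HAVING with WHERE since the condition applies to individual rows

Corrected query:
SELECT id, name, price FROM products WHERE price > 404.88

Result:
id | name    | price  
---+---------+--------
1  | Planter | 1332.01
2  | Racket  | 656.37 
3  | Bowl    | 435.29 
4  | Bowl    | 791.61 
7  | Mat     | 1031.06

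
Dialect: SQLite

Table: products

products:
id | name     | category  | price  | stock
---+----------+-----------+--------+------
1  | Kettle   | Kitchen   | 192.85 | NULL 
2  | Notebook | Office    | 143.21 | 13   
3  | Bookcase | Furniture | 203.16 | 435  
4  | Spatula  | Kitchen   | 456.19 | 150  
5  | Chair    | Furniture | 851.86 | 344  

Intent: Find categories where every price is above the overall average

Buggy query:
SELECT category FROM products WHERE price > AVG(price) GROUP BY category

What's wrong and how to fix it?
Bug: AVG() is an aggregate; it can't sit directly in WHERE

Fix: Compute the overall average in a scalar subquery and compare each group's MIN against it in HAVING

Corrected query:
SELECT category FROM products GROUP BY category HAVING MIN(price) > (SELECT AVG(price) FROM products)

Result:
(no rows)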